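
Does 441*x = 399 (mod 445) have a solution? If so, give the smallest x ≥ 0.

234

gcd(441, 445) = 1, so a unique solution mod 445 exists.
441⁻¹ ≡ 111 (mod 445).
x ≡ 111*399 ≡ 234 (mod 445).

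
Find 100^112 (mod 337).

112 in binary is 1110000, i.e. 112 = 64 + 32 + 16.
100^1 ≡ 100 (mod 337)
100^2 ≡ 100^2 = 10000 ≡ 227 (mod 337)
100^4 ≡ 227^2 = 51529 ≡ 305 (mod 337)
100^8 ≡ 305^2 = 93025 ≡ 13 (mod 337)
100^16 ≡ 13^2 = 169 (mod 337)
100^32 ≡ 169^2 = 28561 ≡ 253 (mod 337)
100^64 ≡ 253^2 = 64009 ≡ 316 (mod 337)
100^112 = 100^64 × 100^32 × 100^16 ≡ 316 × 253 × 169 (mod 337).
Accumulate the product:
316 × 253 = 79948 ≡ 79
79 × 169 = 13351 ≡ 208

208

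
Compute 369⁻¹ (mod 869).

398

By the extended Euclidean algorithm:
869 = 2·369 + 131
369 = 2·131 + 107
131 = 1·107 + 24
107 = 4·24 + 11
24 = 2·11 + 2
11 = 5·2 + 1
2 = 2·1 + 0
gcd(369, 869) = 1, so the inverse exists.
Back-substitute for 1:
1 = 1·11 − 5·2
  = −5·24 + 11·11
  = 11·107 − 49·24
  = −49·131 + 60·107
  = 60·369 − 169·131
  = −169·869 + 398·369
So 369⁻¹ ≡ 398 (mod 869).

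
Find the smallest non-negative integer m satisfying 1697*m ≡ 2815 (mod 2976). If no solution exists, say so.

2783

gcd(1697, 2976) = 1, so a unique solution mod 2976 exists.
1697⁻¹ ≡ 833 (mod 2976).
m ≡ 833*2815 ≡ 2783 (mod 2976).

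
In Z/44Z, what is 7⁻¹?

Apply the Euclidean algorithm and back-substitute:
44 = 6*7 + 2
7 = 3*2 + 1
2 = 2*1 + 0
gcd(7, 44) = 1, so the inverse exists.
Bézout: 1 = −3*44 + 19*7.
So 7⁻¹ ≡ 19 (mod 44).

19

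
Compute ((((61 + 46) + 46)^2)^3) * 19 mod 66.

61 + 46 = 107 ≡ 41 (mod 66)
41 + 46 = 87 ≡ 21 (mod 66)
(21)^2 ≡ 45 (mod 66)
(45)^3 ≡ 45 (mod 66)
45 * 19 = 855 ≡ 63 (mod 66)

63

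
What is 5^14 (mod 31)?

14 in binary is 1110, i.e. 14 = 8 + 4 + 2.
5^1 ≡ 5 (mod 31)
5^2 ≡ 5^2 = 25 (mod 31)
5^4 ≡ 25^2 = 625 ≡ 5 (mod 31)
5^8 ≡ 5^2 = 25 (mod 31)
5^14 = 5^8 · 5^4 · 5^2 ≡ 25 · 5 · 25 (mod 31).
Accumulate the product:
25 · 5 = 125 ≡ 1
1 · 25 = 25

25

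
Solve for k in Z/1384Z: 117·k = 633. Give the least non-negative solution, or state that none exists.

1141

gcd(117, 1384) = 1, so a unique solution mod 1384 exists.
117⁻¹ ≡ 485 (mod 1384).
k ≡ 485·633 ≡ 1141 (mod 1384).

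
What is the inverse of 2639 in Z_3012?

Run the extended Euclidean algorithm:
3012 = 1×2639 + 373
2639 = 7×373 + 28
373 = 13×28 + 9
28 = 3×9 + 1
9 = 9×1 + 0
gcd(2639, 3012) = 1, so the inverse exists.
Bézout: 1 = −283×3012 + 323×2639.
So 2639⁻¹ ≡ 323 (mod 3012).

323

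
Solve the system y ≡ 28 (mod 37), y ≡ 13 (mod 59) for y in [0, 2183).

2137

37⁻¹ mod 59: 37·8 ≡ 1 (mod 59), so 37⁻¹ ≡ 8.
y = 28 + 37·((13 − 28)·8 mod 59) = 28 + 37·57 = 2137.
Check: 2137 mod 37 = 28, 2137 mod 59 = 13. ✓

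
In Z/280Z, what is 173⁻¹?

157

By the extended Euclidean algorithm:
280 = 1×173 + 107
173 = 1×107 + 66
107 = 1×66 + 41
66 = 1×41 + 25
41 = 1×25 + 16
25 = 1×16 + 9
16 = 1×9 + 7
9 = 1×7 + 2
7 = 3×2 + 1
2 = 2×1 + 0
gcd(173, 280) = 1, so the inverse exists.
Bézout: 1 = 76×280 − 123×173.
So 173⁻¹ ≡ −123 ≡ 157 (mod 280).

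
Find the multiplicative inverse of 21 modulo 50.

50 = 2×21 + 8
21 = 2×8 + 5
8 = 1×5 + 3
5 = 1×3 + 2
3 = 1×2 + 1
2 = 2×1 + 0
gcd(21, 50) = 1, so the inverse exists.
Bézout: 1 = 8×50 − 19×21.
So 21⁻¹ ≡ −19 ≡ 31 (mod 50).

31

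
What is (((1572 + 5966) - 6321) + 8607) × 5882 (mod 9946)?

8454

1572 + 5966 = 7538
7538 - 6321 = 1217
1217 + 8607 = 9824
9824 × 5882 = 57784768 ≡ 8454 (mod 9946)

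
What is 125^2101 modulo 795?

2101 in binary is 100000110101, i.e. 2101 = 2048 + 32 + 16 + 4 + 1.
125^1 ≡ 125 (mod 795)
125^2 ≡ 125^2 = 15625 ≡ 520 (mod 795)
125^4 ≡ 520^2 = 270400 ≡ 100 (mod 795)
125^8 ≡ 100^2 = 10000 ≡ 460 (mod 795)
125^16 ≡ 460^2 = 211600 ≡ 130 (mod 795)
125^32 ≡ 130^2 = 16900 ≡ 205 (mod 795)
125^64 ≡ 205^2 = 42025 ≡ 685 (mod 795)
125^128 ≡ 685^2 = 469225 ≡ 175 (mod 795)
125^256 ≡ 175^2 = 30625 ≡ 415 (mod 795)
125^512 ≡ 415^2 = 172225 ≡ 505 (mod 795)
125^1024 ≡ 505^2 = 255025 ≡ 625 (mod 795)
125^2048 ≡ 625^2 = 390625 ≡ 280 (mod 795)
125^2101 = 125^2048 * 125^32 * 125^16 * 125^4 * 125^1 ≡ 280 * 205 * 130 * 100 * 125 (mod 795).
Accumulate the product:
280 * 205 = 57400 ≡ 160
160 * 130 = 20800 ≡ 130
130 * 100 = 13000 ≡ 280
280 * 125 = 35000 ≡ 20

20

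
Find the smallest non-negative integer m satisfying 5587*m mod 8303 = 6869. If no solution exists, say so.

7686

gcd(5587, 8303) = 1, so a unique solution mod 8303 exists.
5587⁻¹ ≡ 2357 (mod 8303).
m ≡ 2357*6869 ≡ 7686 (mod 8303).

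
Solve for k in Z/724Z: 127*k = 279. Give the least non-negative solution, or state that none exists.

25

gcd(127, 724) = 1, so a unique solution mod 724 exists.
127⁻¹ ≡ 667 (mod 724).
k ≡ 667*279 ≡ 25 (mod 724).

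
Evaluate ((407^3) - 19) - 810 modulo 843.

232

(407)^3 ≡ 218 (mod 843)
218 - 19 = 199
199 - 810 = -611 ≡ 232 (mod 843)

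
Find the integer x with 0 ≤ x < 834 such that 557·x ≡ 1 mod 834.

Run the extended Euclidean algorithm:
834 = 1*557 + 277
557 = 2*277 + 3
277 = 92*3 + 1
3 = 3*1 + 0
gcd(557, 834) = 1, so the inverse exists.
Back-substitute for 1:
1 = 1*277 − 92*3
  = −92*557 + 185*277
  = 185*834 − 277*557
So 557⁻¹ ≡ −277 ≡ 557 (mod 834).

557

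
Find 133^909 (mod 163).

Using repeated squaring:
909 in binary is 1110001101, i.e. 909 = 512 + 256 + 128 + 8 + 4 + 1.
133^1 ≡ 133 (mod 163)
133^2 ≡ 133^2 = 17689 ≡ 85 (mod 163)
133^4 ≡ 85^2 = 7225 ≡ 53 (mod 163)
133^8 ≡ 53^2 = 2809 ≡ 38 (mod 163)
133^16 ≡ 38^2 = 1444 ≡ 140 (mod 163)
133^32 ≡ 140^2 = 19600 ≡ 40 (mod 163)
133^64 ≡ 40^2 = 1600 ≡ 133 (mod 163)
133^128 ≡ 133^2 = 17689 ≡ 85 (mod 163)
133^256 ≡ 85^2 = 7225 ≡ 53 (mod 163)
133^512 ≡ 53^2 = 2809 ≡ 38 (mod 163)
133^909 = 133^512 × 133^256 × 133^128 × 133^8 × 133^4 × 133^1 ≡ 38 × 53 × 85 × 38 × 53 × 133 (mod 163).
Accumulate the product:
38 × 53 = 2014 ≡ 58
58 × 85 = 4930 ≡ 40
40 × 38 = 1520 ≡ 53
53 × 53 = 2809 ≡ 38
38 × 133 = 5054 ≡ 1

1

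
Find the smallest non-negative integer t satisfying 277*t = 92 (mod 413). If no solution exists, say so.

303

gcd(277, 413) = 1, so a unique solution mod 413 exists.
277⁻¹ ≡ 331 (mod 413).
t ≡ 331*92 ≡ 303 (mod 413).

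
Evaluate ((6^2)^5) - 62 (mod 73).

(6)^2 ≡ 36 (mod 73)
(36)^5 ≡ 57 (mod 73)
57 - 62 = -5 ≡ 68 (mod 73)

68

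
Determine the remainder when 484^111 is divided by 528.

Compute successive squares:
111 in binary is 1101111, i.e. 111 = 64 + 32 + 8 + 4 + 2 + 1.
484^1 ≡ 484 (mod 528)
484^2 ≡ 484^2 = 234256 ≡ 352 (mod 528)
484^4 ≡ 352^2 = 123904 ≡ 352 (mod 528)
484^8 ≡ 352^2 = 123904 ≡ 352 (mod 528)
484^16 ≡ 352^2 = 123904 ≡ 352 (mod 528)
484^32 ≡ 352^2 = 123904 ≡ 352 (mod 528)
484^64 ≡ 352^2 = 123904 ≡ 352 (mod 528)
484^111 = 484^64 * 484^32 * 484^8 * 484^4 * 484^2 * 484^1 ≡ 352 * 352 * 352 * 352 * 352 * 484 (mod 528).
Accumulate the product:
352 * 352 = 123904 ≡ 352
352 * 352 = 123904 ≡ 352
352 * 352 = 123904 ≡ 352
352 * 352 = 123904 ≡ 352
352 * 484 = 170368 ≡ 352

352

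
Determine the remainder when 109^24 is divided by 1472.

289

By square-and-multiply:
24 in binary is 11000, i.e. 24 = 16 + 8.
109^1 ≡ 109 (mod 1472)
109^2 ≡ 109^2 = 11881 ≡ 105 (mod 1472)
109^4 ≡ 105^2 = 11025 ≡ 721 (mod 1472)
109^8 ≡ 721^2 = 519841 ≡ 225 (mod 1472)
109^16 ≡ 225^2 = 50625 ≡ 577 (mod 1472)
109^24 = 109^16 × 109^8 ≡ 577 × 225 (mod 1472).
577 × 225 = 129825 ≡ 289 (mod 1472).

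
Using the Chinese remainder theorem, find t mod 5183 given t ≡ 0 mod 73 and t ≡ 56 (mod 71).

73⁻¹ mod 71: 73*36 ≡ 1 (mod 71), so 73⁻¹ ≡ 36.
t = 0 + 73*((56 − 0)*36 mod 71) = 0 + 73*28 = 2044.

2044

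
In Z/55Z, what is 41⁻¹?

55 = 1·41 + 14
41 = 2·14 + 13
14 = 1·13 + 1
13 = 13·1 + 0
gcd(41, 55) = 1, so the inverse exists.
Bézout: 1 = 3·55 − 4·41.
So 41⁻¹ ≡ −4 ≡ 51 (mod 55).

51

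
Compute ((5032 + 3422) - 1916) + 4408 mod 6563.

5032 + 3422 = 8454 ≡ 1891 (mod 6563)
1891 - 1916 = -25 ≡ 6538 (mod 6563)
6538 + 4408 = 10946 ≡ 4383 (mod 6563)

4383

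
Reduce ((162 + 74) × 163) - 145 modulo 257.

162 + 74 = 236
236 × 163 = 38468 ≡ 175 (mod 257)
175 - 145 = 30

30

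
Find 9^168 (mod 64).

1

Compute successive squares:
168 in binary is 10101000, i.e. 168 = 128 + 32 + 8.
9^1 ≡ 9 (mod 64)
9^2 ≡ 9^2 = 81 ≡ 17 (mod 64)
9^4 ≡ 17^2 = 289 ≡ 33 (mod 64)
9^8 ≡ 33^2 = 1089 ≡ 1 (mod 64)
9^16 ≡ 1^2 = 1 (mod 64)
9^32 ≡ 1^2 = 1 (mod 64)
9^64 ≡ 1^2 = 1 (mod 64)
9^128 ≡ 1^2 = 1 (mod 64)
9^168 = 9^128 × 9^32 × 9^8 ≡ 1 × 1 × 1 (mod 64).
Accumulate the product:
1 × 1 = 1
1 × 1 = 1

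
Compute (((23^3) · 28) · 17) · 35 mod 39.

32

(23)^3 ≡ 38 (mod 39)
38 · 28 = 1064 ≡ 11 (mod 39)
11 · 17 = 187 ≡ 31 (mod 39)
31 · 35 = 1085 ≡ 32 (mod 39)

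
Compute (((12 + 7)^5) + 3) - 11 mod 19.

11

12 + 7 = 19 ≡ 0 (mod 19)
(0)^5 ≡ 0 (mod 19)
0 + 3 = 3
3 - 11 = -8 ≡ 11 (mod 19)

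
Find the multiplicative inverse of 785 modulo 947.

947 = 1·785 + 162
785 = 4·162 + 137
162 = 1·137 + 25
137 = 5·25 + 12
25 = 2·12 + 1
12 = 12·1 + 0
gcd(785, 947) = 1, so the inverse exists.
Back-substitute for 1:
1 = 1·25 − 2·12
  = −2·137 + 11·25
  = 11·162 − 13·137
  = −13·785 + 63·162
  = 63·947 − 76·785
So 785⁻¹ ≡ −76 ≡ 871 (mod 947).

871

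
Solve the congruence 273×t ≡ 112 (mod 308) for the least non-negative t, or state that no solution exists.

32

gcd(273, 308) = 7, and 7 | 112, so solutions exist.
Divide through by 7: 39×t ≡ 16 (mod 44).
39⁻¹ ≡ 35 (mod 44).
t ≡ 35×16 ≡ 32 (mod 44).
The smallest non-negative solution is t = 32.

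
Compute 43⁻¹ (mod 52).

Run the extended Euclidean algorithm:
52 = 1×43 + 9
43 = 4×9 + 7
9 = 1×7 + 2
7 = 3×2 + 1
2 = 2×1 + 0
gcd(43, 52) = 1, so the inverse exists.
Bézout: 1 = −19×52 + 23×43.
So 43⁻¹ ≡ 23 (mod 52).

23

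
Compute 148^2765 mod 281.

60

Compute successive squares:
2765 in binary is 101011001101, i.e. 2765 = 2048 + 512 + 128 + 64 + 8 + 4 + 1.
148^1 ≡ 148 (mod 281)
148^2 ≡ 148^2 = 21904 ≡ 267 (mod 281)
148^4 ≡ 267^2 = 71289 ≡ 196 (mod 281)
148^8 ≡ 196^2 = 38416 ≡ 200 (mod 281)
148^16 ≡ 200^2 = 40000 ≡ 98 (mod 281)
148^32 ≡ 98^2 = 9604 ≡ 50 (mod 281)
148^64 ≡ 50^2 = 2500 ≡ 252 (mod 281)
148^128 ≡ 252^2 = 63504 ≡ 279 (mod 281)
148^256 ≡ 279^2 = 77841 ≡ 4 (mod 281)
148^512 ≡ 4^2 = 16 (mod 281)
148^1024 ≡ 16^2 = 256 (mod 281)
148^2048 ≡ 256^2 = 65536 ≡ 63 (mod 281)
148^2765 = 148^2048 · 148^512 · 148^128 · 148^64 · 148^8 · 148^4 · 148^1 ≡ 63 · 16 · 279 · 252 · 200 · 196 · 148 (mod 281).
Accumulate the product:
63 · 16 = 1008 ≡ 165
165 · 279 = 46035 ≡ 232
232 · 252 = 58464 ≡ 16
16 · 200 = 3200 ≡ 109
109 · 196 = 21364 ≡ 8
8 · 148 = 1184 ≡ 60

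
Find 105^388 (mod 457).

Using repeated squaring:
388 in binary is 110000100, i.e. 388 = 256 + 128 + 4.
105^1 ≡ 105 (mod 457)
105^2 ≡ 105^2 = 11025 ≡ 57 (mod 457)
105^4 ≡ 57^2 = 3249 ≡ 50 (mod 457)
105^8 ≡ 50^2 = 2500 ≡ 215 (mod 457)
105^16 ≡ 215^2 = 46225 ≡ 68 (mod 457)
105^32 ≡ 68^2 = 4624 ≡ 54 (mod 457)
105^64 ≡ 54^2 = 2916 ≡ 174 (mod 457)
105^128 ≡ 174^2 = 30276 ≡ 114 (mod 457)
105^256 ≡ 114^2 = 12996 ≡ 200 (mod 457)
105^388 = 105^256 · 105^128 · 105^4 ≡ 200 · 114 · 50 (mod 457).
Accumulate the product:
200 · 114 = 22800 ≡ 407
407 · 50 = 20350 ≡ 242

242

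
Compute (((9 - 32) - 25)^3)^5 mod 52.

9 - 32 = -23 ≡ 29 (mod 52)
29 - 25 = 4
(4)^3 ≡ 12 (mod 52)
(12)^5 ≡ 12 (mod 52)

12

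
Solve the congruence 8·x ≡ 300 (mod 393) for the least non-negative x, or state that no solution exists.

234

gcd(8, 393) = 1, so a unique solution mod 393 exists.
8⁻¹ ≡ 344 (mod 393).
x ≡ 344·300 ≡ 234 (mod 393).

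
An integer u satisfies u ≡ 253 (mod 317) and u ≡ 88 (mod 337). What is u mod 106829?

317⁻¹ mod 337: 317×219 ≡ 1 (mod 337), so 317⁻¹ ≡ 219.
u = 253 + 317×((88 − 253)×219 mod 337) = 253 + 317×261 = 82990.

82990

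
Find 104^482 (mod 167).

482 in binary is 111100010, i.e. 482 = 256 + 128 + 64 + 32 + 2.
104^1 ≡ 104 (mod 167)
104^2 ≡ 104^2 = 10816 ≡ 128 (mod 167)
104^4 ≡ 128^2 = 16384 ≡ 18 (mod 167)
104^8 ≡ 18^2 = 324 ≡ 157 (mod 167)
104^16 ≡ 157^2 = 24649 ≡ 100 (mod 167)
104^32 ≡ 100^2 = 10000 ≡ 147 (mod 167)
104^64 ≡ 147^2 = 21609 ≡ 66 (mod 167)
104^128 ≡ 66^2 = 4356 ≡ 14 (mod 167)
104^256 ≡ 14^2 = 196 ≡ 29 (mod 167)
104^482 = 104^256 × 104^128 × 104^64 × 104^32 × 104^2 ≡ 29 × 14 × 66 × 147 × 128 (mod 167).
Accumulate the product:
29 × 14 = 406 ≡ 72
72 × 66 = 4752 ≡ 76
76 × 147 = 11172 ≡ 150
150 × 128 = 19200 ≡ 162

162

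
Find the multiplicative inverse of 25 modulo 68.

By the extended Euclidean algorithm:
68 = 2·25 + 18
25 = 1·18 + 7
18 = 2·7 + 4
7 = 1·4 + 3
4 = 1·3 + 1
3 = 3·1 + 0
gcd(25, 68) = 1, so the inverse exists.
Bézout: 1 = 7·68 − 19·25.
So 25⁻¹ ≡ −19 ≡ 49 (mod 68).

49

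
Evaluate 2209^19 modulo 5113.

991

2209^1 ≡ 2209 (mod 5113)
2209^2 ≡ 2209^2 = 4879681 ≡ 1879 (mod 5113)
2209^4 ≡ 1879^2 = 3530641 ≡ 2671 (mod 5113)
2209^8 ≡ 2671^2 = 7134241 ≡ 1606 (mod 5113)
2209^16 ≡ 1606^2 = 2579236 ≡ 2284 (mod 5113)
2209^19 = 2209^16 * 2209^2 * 2209^1 ≡ 2284 * 1879 * 2209 (mod 5113).
Accumulate the product:
2284 * 1879 = 4291636 ≡ 1829
1829 * 2209 = 4040261 ≡ 991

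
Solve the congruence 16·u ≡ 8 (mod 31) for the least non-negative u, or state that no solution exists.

gcd(16, 31) = 1, so a unique solution mod 31 exists.
16⁻¹ ≡ 2 (mod 31).
u ≡ 2·8 ≡ 16 (mod 31).

16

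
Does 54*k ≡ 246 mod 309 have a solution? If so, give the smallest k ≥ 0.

16

gcd(54, 309) = 3, and 3 | 246, so solutions exist.
Divide through by 3: 18*k ≡ 82 mod 103.
18⁻¹ ≡ 63 (mod 103).
k ≡ 63*82 ≡ 16 (mod 103).
The smallest non-negative solution is k = 16.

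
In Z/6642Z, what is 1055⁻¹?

6642 = 6×1055 + 312
1055 = 3×312 + 119
312 = 2×119 + 74
119 = 1×74 + 45
74 = 1×45 + 29
45 = 1×29 + 16
29 = 1×16 + 13
16 = 1×13 + 3
13 = 4×3 + 1
3 = 3×1 + 0
gcd(1055, 6642) = 1, so the inverse exists.
Back-substitute for 1:
1 = 1×13 − 4×3
  = −4×16 + 5×13
  = 5×29 − 9×16
  = −9×45 + 14×29
  = 14×74 − 23×45
  = −23×119 + 37×74
  = 37×312 − 97×119
  = −97×1055 + 328×312
  = 328×6642 − 2065×1055
So 1055⁻¹ ≡ −2065 ≡ 4577 (mod 6642).

4577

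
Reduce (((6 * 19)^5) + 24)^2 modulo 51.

6 * 19 = 114 ≡ 12 (mod 51)
(12)^5 ≡ 3 (mod 51)
3 + 24 = 27
(27)^2 ≡ 15 (mod 51)

15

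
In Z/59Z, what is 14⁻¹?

59 = 4*14 + 3
14 = 4*3 + 2
3 = 1*2 + 1
2 = 2*1 + 0
gcd(14, 59) = 1, so the inverse exists.
Back-substitute for 1:
1 = 1*3 − 1*2
  = −1*14 + 5*3
  = 5*59 − 21*14
So 14⁻¹ ≡ −21 ≡ 38 (mod 59).

38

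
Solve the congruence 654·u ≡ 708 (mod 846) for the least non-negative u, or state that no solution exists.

58

gcd(654, 846) = 6, and 6 | 708, so solutions exist.
Divide through by 6: 109·u ≡ 118 mod 141.
109⁻¹ ≡ 22 (mod 141).
u ≡ 22·118 ≡ 58 (mod 141).
The smallest non-negative solution is u = 58.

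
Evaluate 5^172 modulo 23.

6

Using repeated squaring:
172 in binary is 10101100, i.e. 172 = 128 + 32 + 8 + 4.
5^1 ≡ 5 (mod 23)
5^2 ≡ 5^2 = 25 ≡ 2 (mod 23)
5^4 ≡ 2^2 = 4 (mod 23)
5^8 ≡ 4^2 = 16 (mod 23)
5^16 ≡ 16^2 = 256 ≡ 3 (mod 23)
5^32 ≡ 3^2 = 9 (mod 23)
5^64 ≡ 9^2 = 81 ≡ 12 (mod 23)
5^128 ≡ 12^2 = 144 ≡ 6 (mod 23)
5^172 = 5^128 * 5^32 * 5^8 * 5^4 ≡ 6 * 9 * 16 * 4 (mod 23).
Accumulate the product:
6 * 9 = 54 ≡ 8
8 * 16 = 128 ≡ 13
13 * 4 = 52 ≡ 6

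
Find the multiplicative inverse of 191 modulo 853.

By the extended Euclidean algorithm:
853 = 4·191 + 89
191 = 2·89 + 13
89 = 6·13 + 11
13 = 1·11 + 2
11 = 5·2 + 1
2 = 2·1 + 0
gcd(191, 853) = 1, so the inverse exists.
Bézout: 1 = 88·853 − 393·191.
So 191⁻¹ ≡ −393 ≡ 460 (mod 853).

460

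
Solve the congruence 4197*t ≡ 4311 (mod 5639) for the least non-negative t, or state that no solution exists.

gcd(4197, 5639) = 1, so a unique solution mod 5639 exists.
4197⁻¹ ≡ 4415 (mod 5639).
t ≡ 4415*4311 ≡ 1440 (mod 5639).

1440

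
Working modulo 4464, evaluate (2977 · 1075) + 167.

2977 · 1075 = 3200275 ≡ 4051 (mod 4464)
4051 + 167 = 4218

4218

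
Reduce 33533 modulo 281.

33533 = 119*281 + 94, so 33533 ≡ 94 (mod 281).

94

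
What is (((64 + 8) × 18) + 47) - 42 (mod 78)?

64 + 8 = 72
72 × 18 = 1296 ≡ 48 (mod 78)
48 + 47 = 95 ≡ 17 (mod 78)
17 - 42 = -25 ≡ 53 (mod 78)

53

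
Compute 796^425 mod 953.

By square-and-multiply:
425 in binary is 110101001, i.e. 425 = 256 + 128 + 32 + 8 + 1.
796^1 ≡ 796 (mod 953)
796^2 ≡ 796^2 = 633616 ≡ 824 (mod 953)
796^4 ≡ 824^2 = 678976 ≡ 440 (mod 953)
796^8 ≡ 440^2 = 193600 ≡ 141 (mod 953)
796^16 ≡ 141^2 = 19881 ≡ 821 (mod 953)
796^32 ≡ 821^2 = 674041 ≡ 270 (mod 953)
796^64 ≡ 270^2 = 72900 ≡ 472 (mod 953)
796^128 ≡ 472^2 = 222784 ≡ 735 (mod 953)
796^256 ≡ 735^2 = 540225 ≡ 827 (mod 953)
796^425 = 796^256 · 796^128 · 796^32 · 796^8 · 796^1 ≡ 827 · 735 · 270 · 141 · 796 (mod 953).
Accumulate the product:
827 · 735 = 607845 ≡ 784
784 · 270 = 211680 ≡ 114
114 · 141 = 16074 ≡ 826
826 · 796 = 657496 ≡ 879

879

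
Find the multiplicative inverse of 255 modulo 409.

162

Apply the Euclidean algorithm and back-substitute:
409 = 1·255 + 154
255 = 1·154 + 101
154 = 1·101 + 53
101 = 1·53 + 48
53 = 1·48 + 5
48 = 9·5 + 3
5 = 1·3 + 2
3 = 1·2 + 1
2 = 2·1 + 0
gcd(255, 409) = 1, so the inverse exists.
Back-substitute for 1:
1 = 1·3 − 1·2
  = −1·5 + 2·3
  = 2·48 − 19·5
  = −19·53 + 21·48
  = 21·101 − 40·53
  = −40·154 + 61·101
  = 61·255 − 101·154
  = −101·409 + 162·255
So 255⁻¹ ≡ 162 (mod 409).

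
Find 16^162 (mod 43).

Compute successive squares:
162 in binary is 10100010, i.e. 162 = 128 + 32 + 2.
16^1 ≡ 16 (mod 43)
16^2 ≡ 16^2 = 256 ≡ 41 (mod 43)
16^4 ≡ 41^2 = 1681 ≡ 4 (mod 43)
16^8 ≡ 4^2 = 16 (mod 43)
16^16 ≡ 16^2 = 256 ≡ 41 (mod 43)
16^32 ≡ 41^2 = 1681 ≡ 4 (mod 43)
16^64 ≡ 4^2 = 16 (mod 43)
16^128 ≡ 16^2 = 256 ≡ 41 (mod 43)
16^162 = 16^128 · 16^32 · 16^2 ≡ 41 · 4 · 41 (mod 43).
Accumulate the product:
41 · 4 = 164 ≡ 35
35 · 41 = 1435 ≡ 16

16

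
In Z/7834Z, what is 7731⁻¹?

6541

Run the extended Euclidean algorithm:
7834 = 1·7731 + 103
7731 = 75·103 + 6
103 = 17·6 + 1
6 = 6·1 + 0
gcd(7731, 7834) = 1, so the inverse exists.
Bézout: 1 = 1276·7834 − 1293·7731.
So 7731⁻¹ ≡ −1293 ≡ 6541 (mod 7834).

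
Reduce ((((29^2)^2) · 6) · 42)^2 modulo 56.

0

(29)^2 ≡ 1 (mod 56)
(1)^2 ≡ 1 (mod 56)
1 · 6 = 6
6 · 42 = 252 ≡ 28 (mod 56)
(28)^2 ≡ 0 (mod 56)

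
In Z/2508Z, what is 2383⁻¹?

943

Run the extended Euclidean algorithm:
2508 = 1·2383 + 125
2383 = 19·125 + 8
125 = 15·8 + 5
8 = 1·5 + 3
5 = 1·3 + 2
3 = 1·2 + 1
2 = 2·1 + 0
gcd(2383, 2508) = 1, so the inverse exists.
Back-substitute for 1:
1 = 1·3 − 1·2
  = −1·5 + 2·3
  = 2·8 − 3·5
  = −3·125 + 47·8
  = 47·2383 − 896·125
  = −896·2508 + 943·2383
So 2383⁻¹ ≡ 943 (mod 2508).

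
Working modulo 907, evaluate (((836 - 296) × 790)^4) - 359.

498

836 - 296 = 540
540 × 790 = 426600 ≡ 310 (mod 907)
(310)^4 ≡ 857 (mod 907)
857 - 359 = 498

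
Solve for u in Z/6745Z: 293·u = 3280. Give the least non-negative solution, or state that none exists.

3165

gcd(293, 6745) = 1, so a unique solution mod 6745 exists.
293⁻¹ ≡ 5617 (mod 6745).
u ≡ 5617·3280 ≡ 3165 (mod 6745).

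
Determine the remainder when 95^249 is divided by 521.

Compute successive squares:
249 in binary is 11111001, i.e. 249 = 128 + 64 + 32 + 16 + 8 + 1.
95^1 ≡ 95 (mod 521)
95^2 ≡ 95^2 = 9025 ≡ 168 (mod 521)
95^4 ≡ 168^2 = 28224 ≡ 90 (mod 521)
95^8 ≡ 90^2 = 8100 ≡ 285 (mod 521)
95^16 ≡ 285^2 = 81225 ≡ 470 (mod 521)
95^32 ≡ 470^2 = 220900 ≡ 517 (mod 521)
95^64 ≡ 517^2 = 267289 ≡ 16 (mod 521)
95^128 ≡ 16^2 = 256 (mod 521)
95^249 = 95^128 × 95^64 × 95^32 × 95^16 × 95^8 × 95^1 ≡ 256 × 16 × 517 × 470 × 285 × 95 (mod 521).
Accumulate the product:
256 × 16 = 4096 ≡ 449
449 × 517 = 232133 ≡ 288
288 × 470 = 135360 ≡ 421
421 × 285 = 119985 ≡ 155
155 × 95 = 14725 ≡ 137

137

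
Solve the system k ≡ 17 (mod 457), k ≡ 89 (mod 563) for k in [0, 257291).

145343

457⁻¹ mod 563: 457*239 ≡ 1 (mod 563), so 457⁻¹ ≡ 239.
k = 17 + 457*((89 − 17)*239 mod 563) = 17 + 457*318 = 145343.
Check: 145343 mod 457 = 17, 145343 mod 563 = 89. ✓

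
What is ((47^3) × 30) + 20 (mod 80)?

70

(47)^3 ≡ 63 (mod 80)
63 × 30 = 1890 ≡ 50 (mod 80)
50 + 20 = 70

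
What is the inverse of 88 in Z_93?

37

By the extended Euclidean algorithm:
93 = 1·88 + 5
88 = 17·5 + 3
5 = 1·3 + 2
3 = 1·2 + 1
2 = 2·1 + 0
gcd(88, 93) = 1, so the inverse exists.
Back-substitute for 1:
1 = 1·3 − 1·2
  = −1·5 + 2·3
  = 2·88 − 35·5
  = −35·93 + 37·88
So 88⁻¹ ≡ 37 (mod 93).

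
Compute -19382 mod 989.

398

-19382 = -20*989 + 398, so -19382 ≡ 398 (mod 989).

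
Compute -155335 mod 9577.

7474

-155335 = -17*9577 + 7474, so -155335 ≡ 7474 (mod 9577).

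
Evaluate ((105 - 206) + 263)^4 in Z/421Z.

377

105 - 206 = -101 ≡ 320 (mod 421)
320 + 263 = 583 ≡ 162 (mod 421)
(162)^4 ≡ 377 (mod 421)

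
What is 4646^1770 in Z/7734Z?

1894

Compute successive squares:
1770 in binary is 11011101010, i.e. 1770 = 1024 + 512 + 128 + 64 + 32 + 8 + 2.
4646^1 ≡ 4646 (mod 7734)
4646^2 ≡ 4646^2 = 21585316 ≡ 7456 (mod 7734)
4646^4 ≡ 7456^2 = 55591936 ≡ 7678 (mod 7734)
4646^8 ≡ 7678^2 = 58951684 ≡ 3136 (mod 7734)
4646^16 ≡ 3136^2 = 9834496 ≡ 4582 (mod 7734)
4646^32 ≡ 4582^2 = 20994724 ≡ 4648 (mod 7734)
4646^64 ≡ 4648^2 = 21603904 ≡ 2842 (mod 7734)
4646^128 ≡ 2842^2 = 8076964 ≡ 2668 (mod 7734)
4646^256 ≡ 2668^2 = 7118224 ≡ 2944 (mod 7734)
4646^512 ≡ 2944^2 = 8667136 ≡ 5056 (mod 7734)
4646^1024 ≡ 5056^2 = 25563136 ≡ 2266 (mod 7734)
4646^1770 = 4646^1024 * 4646^512 * 4646^128 * 4646^64 * 4646^32 * 4646^8 * 4646^2 ≡ 2266 * 5056 * 2668 * 2842 * 4648 * 3136 * 7456 (mod 7734).
Accumulate the product:
2266 * 5056 = 11456896 ≡ 2842
2842 * 2668 = 7582456 ≡ 3136
3136 * 2842 = 8912512 ≡ 2944
2944 * 4648 = 13683712 ≡ 2266
2266 * 3136 = 7106176 ≡ 6364
6364 * 7456 = 47449984 ≡ 1894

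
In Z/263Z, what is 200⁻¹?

Run the extended Euclidean algorithm:
263 = 1*200 + 63
200 = 3*63 + 11
63 = 5*11 + 8
11 = 1*8 + 3
8 = 2*3 + 2
3 = 1*2 + 1
2 = 2*1 + 0
gcd(200, 263) = 1, so the inverse exists.
Bézout: 1 = −73*263 + 96*200.
So 200⁻¹ ≡ 96 (mod 263).

96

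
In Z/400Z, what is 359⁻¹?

39

400 = 1*359 + 41
359 = 8*41 + 31
41 = 1*31 + 10
31 = 3*10 + 1
10 = 10*1 + 0
gcd(359, 400) = 1, so the inverse exists.
Bézout: 1 = −35*400 + 39*359.
So 359⁻¹ ≡ 39 (mod 400).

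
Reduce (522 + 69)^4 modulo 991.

428

522 + 69 = 591
(591)^4 ≡ 428 (mod 991)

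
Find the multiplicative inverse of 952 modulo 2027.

1203

Apply the Euclidean algorithm and back-substitute:
2027 = 2×952 + 123
952 = 7×123 + 91
123 = 1×91 + 32
91 = 2×32 + 27
32 = 1×27 + 5
27 = 5×5 + 2
5 = 2×2 + 1
2 = 2×1 + 0
gcd(952, 2027) = 1, so the inverse exists.
Bézout: 1 = 387×2027 − 824×952.
So 952⁻¹ ≡ −824 ≡ 1203 (mod 2027).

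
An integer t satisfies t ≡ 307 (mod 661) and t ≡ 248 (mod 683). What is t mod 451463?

661⁻¹ mod 683: 661*31 ≡ 1 (mod 683), so 661⁻¹ ≡ 31.
t = 307 + 661*((248 − 307)*31 mod 683) = 307 + 661*220 = 145727.

145727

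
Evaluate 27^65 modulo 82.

27

65 in binary is 1000001, i.e. 65 = 64 + 1.
27^1 ≡ 27 (mod 82)
27^2 ≡ 27^2 = 729 ≡ 73 (mod 82)
27^4 ≡ 73^2 = 5329 ≡ 81 (mod 82)
27^8 ≡ 81^2 = 6561 ≡ 1 (mod 82)
27^16 ≡ 1^2 = 1 (mod 82)
27^32 ≡ 1^2 = 1 (mod 82)
27^64 ≡ 1^2 = 1 (mod 82)
27^65 = 27^64 · 27^1 ≡ 1 · 27 (mod 82).
1 · 27 = 27 ≡ 27 (mod 82).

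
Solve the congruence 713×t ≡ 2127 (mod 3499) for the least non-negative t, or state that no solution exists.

gcd(713, 3499) = 1, so a unique solution mod 3499 exists.
713⁻¹ ≡ 3234 (mod 3499).
t ≡ 3234×2127 ≡ 3183 (mod 3499).

3183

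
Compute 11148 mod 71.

11148 = 157·71 + 1, so 11148 ≡ 1 (mod 71).

1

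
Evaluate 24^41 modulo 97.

9

41 in binary is 101001, i.e. 41 = 32 + 8 + 1.
24^1 ≡ 24 (mod 97)
24^2 ≡ 24^2 = 576 ≡ 91 (mod 97)
24^4 ≡ 91^2 = 8281 ≡ 36 (mod 97)
24^8 ≡ 36^2 = 1296 ≡ 35 (mod 97)
24^16 ≡ 35^2 = 1225 ≡ 61 (mod 97)
24^32 ≡ 61^2 = 3721 ≡ 35 (mod 97)
24^41 = 24^32 * 24^8 * 24^1 ≡ 35 * 35 * 24 (mod 97).
Accumulate the product:
35 * 35 = 1225 ≡ 61
61 * 24 = 1464 ≡ 9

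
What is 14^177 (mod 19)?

12

177 in binary is 10110001, i.e. 177 = 128 + 32 + 16 + 1.
14^1 ≡ 14 (mod 19)
14^2 ≡ 14^2 = 196 ≡ 6 (mod 19)
14^4 ≡ 6^2 = 36 ≡ 17 (mod 19)
14^8 ≡ 17^2 = 289 ≡ 4 (mod 19)
14^16 ≡ 4^2 = 16 (mod 19)
14^32 ≡ 16^2 = 256 ≡ 9 (mod 19)
14^64 ≡ 9^2 = 81 ≡ 5 (mod 19)
14^128 ≡ 5^2 = 25 ≡ 6 (mod 19)
14^177 = 14^128 · 14^32 · 14^16 · 14^1 ≡ 6 · 9 · 16 · 14 (mod 19).
Accumulate the product:
6 · 9 = 54 ≡ 16
16 · 16 = 256 ≡ 9
9 · 14 = 126 ≡ 12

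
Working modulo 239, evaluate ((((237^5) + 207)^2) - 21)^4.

(237)^5 ≡ 207 (mod 239)
207 + 207 = 414 ≡ 175 (mod 239)
(175)^2 ≡ 33 (mod 239)
33 - 21 = 12
(12)^4 ≡ 182 (mod 239)

182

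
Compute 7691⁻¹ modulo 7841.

7841 = 1*7691 + 150
7691 = 51*150 + 41
150 = 3*41 + 27
41 = 1*27 + 14
27 = 1*14 + 13
14 = 1*13 + 1
13 = 13*1 + 0
gcd(7691, 7841) = 1, so the inverse exists.
Back-substitute for 1:
1 = 1*14 − 1*13
  = −1*27 + 2*14
  = 2*41 − 3*27
  = −3*150 + 11*41
  = 11*7691 − 564*150
  = −564*7841 + 575*7691
So 7691⁻¹ ≡ 575 (mod 7841).

575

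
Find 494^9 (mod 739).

9 in binary is 1001, i.e. 9 = 8 + 1.
494^1 ≡ 494 (mod 739)
494^2 ≡ 494^2 = 244036 ≡ 166 (mod 739)
494^4 ≡ 166^2 = 27556 ≡ 213 (mod 739)
494^8 ≡ 213^2 = 45369 ≡ 290 (mod 739)
494^9 = 494^8 × 494^1 ≡ 290 × 494 (mod 739).
290 × 494 = 143260 ≡ 633 (mod 739).

633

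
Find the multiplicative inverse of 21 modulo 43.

43 = 2*21 + 1
21 = 21*1 + 0
gcd(21, 43) = 1, so the inverse exists.
Back-substitute for 1:
1 = 1*43 − 2*21
So 21⁻¹ ≡ −2 ≡ 41 (mod 43).

41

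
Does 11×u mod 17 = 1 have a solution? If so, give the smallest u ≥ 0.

gcd(11, 17) = 1, so a unique solution mod 17 exists.
11⁻¹ ≡ 14 (mod 17).
u ≡ 14×1 ≡ 14 (mod 17).

14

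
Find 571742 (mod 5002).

571742 = 114·5002 + 1514, so 571742 ≡ 1514 (mod 5002).

1514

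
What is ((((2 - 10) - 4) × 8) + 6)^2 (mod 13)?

2 - 10 = -8 ≡ 5 (mod 13)
5 - 4 = 1
1 × 8 = 8
8 + 6 = 14 ≡ 1 (mod 13)
(1)^2 ≡ 1 (mod 13)

1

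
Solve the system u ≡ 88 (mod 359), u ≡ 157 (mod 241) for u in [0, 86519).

42091

359⁻¹ mod 241: 359·96 ≡ 1 (mod 241), so 359⁻¹ ≡ 96.
u = 88 + 359·((157 − 88)·96 mod 241) = 88 + 359·117 = 42091.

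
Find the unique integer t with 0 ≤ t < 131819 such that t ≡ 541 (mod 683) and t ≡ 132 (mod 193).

683⁻¹ mod 193: 683·13 ≡ 1 (mod 193), so 683⁻¹ ≡ 13.
t = 541 + 683·((132 − 541)·13 mod 193) = 541 + 683·87 = 59962.

59962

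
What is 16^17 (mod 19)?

6

By square-and-multiply:
17 in binary is 10001, i.e. 17 = 16 + 1.
16^1 ≡ 16 (mod 19)
16^2 ≡ 16^2 = 256 ≡ 9 (mod 19)
16^4 ≡ 9^2 = 81 ≡ 5 (mod 19)
16^8 ≡ 5^2 = 25 ≡ 6 (mod 19)
16^16 ≡ 6^2 = 36 ≡ 17 (mod 19)
16^17 = 16^16 · 16^1 ≡ 17 · 16 (mod 19).
17 · 16 = 272 ≡ 6 (mod 19).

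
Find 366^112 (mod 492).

Compute successive squares:
366^1 ≡ 366 (mod 492)
366^2 ≡ 366^2 = 133956 ≡ 132 (mod 492)
366^4 ≡ 132^2 = 17424 ≡ 204 (mod 492)
366^8 ≡ 204^2 = 41616 ≡ 288 (mod 492)
366^16 ≡ 288^2 = 82944 ≡ 288 (mod 492)
366^32 ≡ 288^2 = 82944 ≡ 288 (mod 492)
366^64 ≡ 288^2 = 82944 ≡ 288 (mod 492)
366^112 = 366^64 * 366^32 * 366^16 ≡ 288 * 288 * 288 (mod 492).
Accumulate the product:
288 * 288 = 82944 ≡ 288
288 * 288 = 82944 ≡ 288

288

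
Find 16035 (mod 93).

16035 = 172×93 + 39, so 16035 ≡ 39 (mod 93).

39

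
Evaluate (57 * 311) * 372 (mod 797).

57 * 311 = 17727 ≡ 193 (mod 797)
193 * 372 = 71796 ≡ 66 (mod 797)

66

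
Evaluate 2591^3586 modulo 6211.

1037

2591^1 ≡ 2591 (mod 6211)
2591^2 ≡ 2591^2 = 6713281 ≡ 5401 (mod 6211)
2591^4 ≡ 5401^2 = 29170801 ≡ 3945 (mod 6211)
2591^8 ≡ 3945^2 = 15563025 ≡ 4470 (mod 6211)
2591^16 ≡ 4470^2 = 19980900 ≡ 113 (mod 6211)
2591^32 ≡ 113^2 = 12769 ≡ 347 (mod 6211)
2591^64 ≡ 347^2 = 120409 ≡ 2400 (mod 6211)
2591^128 ≡ 2400^2 = 5760000 ≡ 2403 (mod 6211)
2591^256 ≡ 2403^2 = 5774409 ≡ 4390 (mod 6211)
2591^512 ≡ 4390^2 = 19272100 ≡ 5578 (mod 6211)
2591^1024 ≡ 5578^2 = 31114084 ≡ 3185 (mod 6211)
2591^2048 ≡ 3185^2 = 10144225 ≡ 1662 (mod 6211)
2591^3586 = 2591^2048 · 2591^1024 · 2591^512 · 2591^2 ≡ 1662 · 3185 · 5578 · 5401 (mod 6211).
Accumulate the product:
1662 · 3185 = 5293470 ≡ 1698
1698 · 5578 = 9471444 ≡ 5880
5880 · 5401 = 31757880 ≡ 1037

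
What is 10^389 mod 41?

By square-and-multiply:
389 in binary is 110000101, i.e. 389 = 256 + 128 + 4 + 1.
10^1 ≡ 10 (mod 41)
10^2 ≡ 10^2 = 100 ≡ 18 (mod 41)
10^4 ≡ 18^2 = 324 ≡ 37 (mod 41)
10^8 ≡ 37^2 = 1369 ≡ 16 (mod 41)
10^16 ≡ 16^2 = 256 ≡ 10 (mod 41)
10^32 ≡ 10^2 = 100 ≡ 18 (mod 41)
10^64 ≡ 18^2 = 324 ≡ 37 (mod 41)
10^128 ≡ 37^2 = 1369 ≡ 16 (mod 41)
10^256 ≡ 16^2 = 256 ≡ 10 (mod 41)
10^389 = 10^256 × 10^128 × 10^4 × 10^1 ≡ 10 × 16 × 37 × 10 (mod 41).
Accumulate the product:
10 × 16 = 160 ≡ 37
37 × 37 = 1369 ≡ 16
16 × 10 = 160 ≡ 37

37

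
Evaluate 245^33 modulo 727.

65

33 in binary is 100001, i.e. 33 = 32 + 1.
245^1 ≡ 245 (mod 727)
245^2 ≡ 245^2 = 60025 ≡ 411 (mod 727)
245^4 ≡ 411^2 = 168921 ≡ 257 (mod 727)
245^8 ≡ 257^2 = 66049 ≡ 619 (mod 727)
245^16 ≡ 619^2 = 383161 ≡ 32 (mod 727)
245^32 ≡ 32^2 = 1024 ≡ 297 (mod 727)
245^33 = 245^32 * 245^1 ≡ 297 * 245 (mod 727).
297 * 245 = 72765 ≡ 65 (mod 727).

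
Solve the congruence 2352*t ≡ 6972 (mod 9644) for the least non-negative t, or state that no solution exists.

gcd(2352, 9644) = 4, and 4 | 6972, so solutions exist.
Divide through by 4: 588*t mod 2411 = 1743.
588⁻¹ ≡ 1185 (mod 2411).
t ≡ 1185*1743 ≡ 1639 (mod 2411).
The smallest non-negative solution is t = 1639.

1639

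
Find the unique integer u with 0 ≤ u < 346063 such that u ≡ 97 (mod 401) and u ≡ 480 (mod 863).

401⁻¹ mod 863: 401×99 ≡ 1 (mod 863), so 401⁻¹ ≡ 99.
u = 97 + 401×((480 − 97)×99 mod 863) = 97 + 401×808 = 324105.
Check: 324105 mod 401 = 97, 324105 mod 863 = 480. ✓

324105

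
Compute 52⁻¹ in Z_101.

Apply the Euclidean algorithm and back-substitute:
101 = 1*52 + 49
52 = 1*49 + 3
49 = 16*3 + 1
3 = 3*1 + 0
gcd(52, 101) = 1, so the inverse exists.
Bézout: 1 = 17*101 − 33*52.
So 52⁻¹ ≡ −33 ≡ 68 (mod 101).

68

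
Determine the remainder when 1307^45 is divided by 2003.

462

Compute successive squares:
45 in binary is 101101, i.e. 45 = 32 + 8 + 4 + 1.
1307^1 ≡ 1307 (mod 2003)
1307^2 ≡ 1307^2 = 1708249 ≡ 1693 (mod 2003)
1307^4 ≡ 1693^2 = 2866249 ≡ 1959 (mod 2003)
1307^8 ≡ 1959^2 = 3837681 ≡ 1936 (mod 2003)
1307^16 ≡ 1936^2 = 3748096 ≡ 483 (mod 2003)
1307^32 ≡ 483^2 = 233289 ≡ 941 (mod 2003)
1307^45 = 1307^32 · 1307^8 · 1307^4 · 1307^1 ≡ 941 · 1936 · 1959 · 1307 (mod 2003).
Accumulate the product:
941 · 1936 = 1821776 ≡ 1049
1049 · 1959 = 2054991 ≡ 1916
1916 · 1307 = 2504212 ≡ 462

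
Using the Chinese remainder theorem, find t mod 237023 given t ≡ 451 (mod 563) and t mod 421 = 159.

563⁻¹ mod 421: 563×169 ≡ 1 (mod 421), so 563⁻¹ ≡ 169.
t = 451 + 563×((159 − 451)×169 mod 421) = 451 + 563×330 = 186241.
Check: 186241 mod 563 = 451, 186241 mod 421 = 159. ✓

186241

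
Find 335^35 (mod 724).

411

335^1 ≡ 335 (mod 724)
335^2 ≡ 335^2 = 112225 ≡ 5 (mod 724)
335^4 ≡ 5^2 = 25 (mod 724)
335^8 ≡ 25^2 = 625 (mod 724)
335^16 ≡ 625^2 = 390625 ≡ 389 (mod 724)
335^32 ≡ 389^2 = 151321 ≡ 5 (mod 724)
335^35 = 335^32 × 335^2 × 335^1 ≡ 5 × 5 × 335 (mod 724).
Accumulate the product:
5 × 5 = 25
25 × 335 = 8375 ≡ 411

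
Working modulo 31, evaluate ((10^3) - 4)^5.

1

(10)^3 ≡ 8 (mod 31)
8 - 4 = 4
(4)^5 ≡ 1 (mod 31)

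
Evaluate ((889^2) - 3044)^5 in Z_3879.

(889)^2 ≡ 2884 (mod 3879)
2884 - 3044 = -160 ≡ 3719 (mod 3879)
(3719)^5 ≡ 1238 (mod 3879)

1238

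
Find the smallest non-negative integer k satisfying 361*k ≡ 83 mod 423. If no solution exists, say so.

101

gcd(361, 423) = 1, so a unique solution mod 423 exists.
361⁻¹ ≡ 307 (mod 423).
k ≡ 307*83 ≡ 101 (mod 423).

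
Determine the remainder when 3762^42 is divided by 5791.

Compute successive squares:
42 in binary is 101010, i.e. 42 = 32 + 8 + 2.
3762^1 ≡ 3762 (mod 5791)
3762^2 ≡ 3762^2 = 14152644 ≡ 5231 (mod 5791)
3762^4 ≡ 5231^2 = 27363361 ≡ 886 (mod 5791)
3762^8 ≡ 886^2 = 784996 ≡ 3211 (mod 5791)
3762^16 ≡ 3211^2 = 10310521 ≡ 2541 (mod 5791)
3762^32 ≡ 2541^2 = 6456681 ≡ 5507 (mod 5791)
3762^42 = 3762^32 · 3762^8 · 3762^2 ≡ 5507 · 3211 · 5231 (mod 5791).
Accumulate the product:
5507 · 3211 = 17682977 ≡ 3054
3054 · 5231 = 15975474 ≡ 3896

3896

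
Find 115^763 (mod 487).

412

763 in binary is 1011111011, i.e. 763 = 512 + 128 + 64 + 32 + 16 + 8 + 2 + 1.
115^1 ≡ 115 (mod 487)
115^2 ≡ 115^2 = 13225 ≡ 76 (mod 487)
115^4 ≡ 76^2 = 5776 ≡ 419 (mod 487)
115^8 ≡ 419^2 = 175561 ≡ 241 (mod 487)
115^16 ≡ 241^2 = 58081 ≡ 128 (mod 487)
115^32 ≡ 128^2 = 16384 ≡ 313 (mod 487)
115^64 ≡ 313^2 = 97969 ≡ 82 (mod 487)
115^128 ≡ 82^2 = 6724 ≡ 393 (mod 487)
115^256 ≡ 393^2 = 154449 ≡ 70 (mod 487)
115^512 ≡ 70^2 = 4900 ≡ 30 (mod 487)
115^763 = 115^512 * 115^128 * 115^64 * 115^32 * 115^16 * 115^8 * 115^2 * 115^1 ≡ 30 * 393 * 82 * 313 * 128 * 241 * 76 * 115 (mod 487).
Accumulate the product:
30 * 393 = 11790 ≡ 102
102 * 82 = 8364 ≡ 85
85 * 313 = 26605 ≡ 307
307 * 128 = 39296 ≡ 336
336 * 241 = 80976 ≡ 134
134 * 76 = 10184 ≡ 444
444 * 115 = 51060 ≡ 412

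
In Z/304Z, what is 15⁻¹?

223

Apply the Euclidean algorithm and back-substitute:
304 = 20·15 + 4
15 = 3·4 + 3
4 = 1·3 + 1
3 = 3·1 + 0
gcd(15, 304) = 1, so the inverse exists.
Back-substitute for 1:
1 = 1·4 − 1·3
  = −1·15 + 4·4
  = 4·304 − 81·15
So 15⁻¹ ≡ −81 ≡ 223 (mod 304).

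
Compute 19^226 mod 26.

Compute successive squares:
226 in binary is 11100010, i.e. 226 = 128 + 64 + 32 + 2.
19^1 ≡ 19 (mod 26)
19^2 ≡ 19^2 = 361 ≡ 23 (mod 26)
19^4 ≡ 23^2 = 529 ≡ 9 (mod 26)
19^8 ≡ 9^2 = 81 ≡ 3 (mod 26)
19^16 ≡ 3^2 = 9 (mod 26)
19^32 ≡ 9^2 = 81 ≡ 3 (mod 26)
19^64 ≡ 3^2 = 9 (mod 26)
19^128 ≡ 9^2 = 81 ≡ 3 (mod 26)
19^226 = 19^128 × 19^64 × 19^32 × 19^2 ≡ 3 × 9 × 3 × 23 (mod 26).
Accumulate the product:
3 × 9 = 27 ≡ 1
1 × 3 = 3
3 × 23 = 69 ≡ 17

17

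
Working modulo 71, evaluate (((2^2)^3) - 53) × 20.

7

(2)^2 ≡ 4 (mod 71)
(4)^3 ≡ 64 (mod 71)
64 - 53 = 11
11 × 20 = 220 ≡ 7 (mod 71)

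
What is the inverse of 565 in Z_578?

489

Run the extended Euclidean algorithm:
578 = 1*565 + 13
565 = 43*13 + 6
13 = 2*6 + 1
6 = 6*1 + 0
gcd(565, 578) = 1, so the inverse exists.
Back-substitute for 1:
1 = 1*13 − 2*6
  = −2*565 + 87*13
  = 87*578 − 89*565
So 565⁻¹ ≡ −89 ≡ 489 (mod 578).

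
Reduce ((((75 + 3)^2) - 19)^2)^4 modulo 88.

9

75 + 3 = 78
(78)^2 ≡ 12 (mod 88)
12 - 19 = -7 ≡ 81 (mod 88)
(81)^2 ≡ 49 (mod 88)
(49)^4 ≡ 9 (mod 88)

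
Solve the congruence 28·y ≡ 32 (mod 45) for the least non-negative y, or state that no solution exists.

gcd(28, 45) = 1, so a unique solution mod 45 exists.
28⁻¹ ≡ 37 (mod 45).
y ≡ 37·32 ≡ 14 (mod 45).

14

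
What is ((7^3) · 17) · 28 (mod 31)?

22

(7)^3 ≡ 2 (mod 31)
2 · 17 = 34 ≡ 3 (mod 31)
3 · 28 = 84 ≡ 22 (mod 31)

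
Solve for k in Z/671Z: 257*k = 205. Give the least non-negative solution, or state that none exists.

241

gcd(257, 671) = 1, so a unique solution mod 671 exists.
257⁻¹ ≡ 47 (mod 671).
k ≡ 47*205 ≡ 241 (mod 671).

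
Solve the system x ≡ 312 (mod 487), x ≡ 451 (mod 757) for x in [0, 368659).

487⁻¹ mod 757: 487×457 ≡ 1 (mod 757), so 487⁻¹ ≡ 457.
x = 312 + 487×((451 − 312)×457 mod 757) = 312 + 487×692 = 337316.

337316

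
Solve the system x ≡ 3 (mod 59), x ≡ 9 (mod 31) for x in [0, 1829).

59⁻¹ mod 31: 59·10 ≡ 1 (mod 31), so 59⁻¹ ≡ 10.
x = 3 + 59·((9 − 3)·10 mod 31) = 3 + 59·29 = 1714.

1714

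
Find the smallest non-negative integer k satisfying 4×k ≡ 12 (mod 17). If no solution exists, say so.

gcd(4, 17) = 1, so a unique solution mod 17 exists.
4⁻¹ ≡ 13 (mod 17).
k ≡ 13×12 ≡ 3 (mod 17).

3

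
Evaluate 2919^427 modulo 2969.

2919^1 ≡ 2919 (mod 2969)
2919^2 ≡ 2919^2 = 8520561 ≡ 2500 (mod 2969)
2919^4 ≡ 2500^2 = 6250000 ≡ 255 (mod 2969)
2919^8 ≡ 255^2 = 65025 ≡ 2676 (mod 2969)
2919^16 ≡ 2676^2 = 7160976 ≡ 2717 (mod 2969)
2919^32 ≡ 2717^2 = 7382089 ≡ 1155 (mod 2969)
2919^64 ≡ 1155^2 = 1334025 ≡ 944 (mod 2969)
2919^128 ≡ 944^2 = 891136 ≡ 436 (mod 2969)
2919^256 ≡ 436^2 = 190096 ≡ 80 (mod 2969)
2919^427 = 2919^256 · 2919^128 · 2919^32 · 2919^8 · 2919^2 · 2919^1 ≡ 80 · 436 · 1155 · 2676 · 2500 · 2919 (mod 2969).
Accumulate the product:
80 · 436 = 34880 ≡ 2221
2221 · 1155 = 2565255 ≡ 39
39 · 2676 = 104364 ≡ 449
449 · 2500 = 1122500 ≡ 218
218 · 2919 = 636342 ≡ 976

976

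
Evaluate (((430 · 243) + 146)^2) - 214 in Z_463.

253

430 · 243 = 104490 ≡ 315 (mod 463)
315 + 146 = 461
(461)^2 ≡ 4 (mod 463)
4 - 214 = -210 ≡ 253 (mod 463)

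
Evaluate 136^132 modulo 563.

347

136^1 ≡ 136 (mod 563)
136^2 ≡ 136^2 = 18496 ≡ 480 (mod 563)
136^4 ≡ 480^2 = 230400 ≡ 133 (mod 563)
136^8 ≡ 133^2 = 17689 ≡ 236 (mod 563)
136^16 ≡ 236^2 = 55696 ≡ 522 (mod 563)
136^32 ≡ 522^2 = 272484 ≡ 555 (mod 563)
136^64 ≡ 555^2 = 308025 ≡ 64 (mod 563)
136^128 ≡ 64^2 = 4096 ≡ 155 (mod 563)
136^132 = 136^128 · 136^4 ≡ 155 · 133 (mod 563).
155 · 133 = 20615 ≡ 347 (mod 563).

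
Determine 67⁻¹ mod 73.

12

Run the extended Euclidean algorithm:
73 = 1*67 + 6
67 = 11*6 + 1
6 = 6*1 + 0
gcd(67, 73) = 1, so the inverse exists.
Back-substitute for 1:
1 = 1*67 − 11*6
  = −11*73 + 12*67
So 67⁻¹ ≡ 12 (mod 73).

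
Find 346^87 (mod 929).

Using repeated squaring:
87 in binary is 1010111, i.e. 87 = 64 + 16 + 4 + 2 + 1.
346^1 ≡ 346 (mod 929)
346^2 ≡ 346^2 = 119716 ≡ 804 (mod 929)
346^4 ≡ 804^2 = 646416 ≡ 761 (mod 929)
346^8 ≡ 761^2 = 579121 ≡ 354 (mod 929)
346^16 ≡ 354^2 = 125316 ≡ 830 (mod 929)
346^32 ≡ 830^2 = 688900 ≡ 511 (mod 929)
346^64 ≡ 511^2 = 261121 ≡ 72 (mod 929)
346^87 = 346^64 * 346^16 * 346^4 * 346^2 * 346^1 ≡ 72 * 830 * 761 * 804 * 346 (mod 929).
Accumulate the product:
72 * 830 = 59760 ≡ 304
304 * 761 = 231344 ≡ 23
23 * 804 = 18492 ≡ 841
841 * 346 = 290986 ≡ 209

209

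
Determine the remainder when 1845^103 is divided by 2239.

321

1845^1 ≡ 1845 (mod 2239)
1845^2 ≡ 1845^2 = 3404025 ≡ 745 (mod 2239)
1845^4 ≡ 745^2 = 555025 ≡ 1992 (mod 2239)
1845^8 ≡ 1992^2 = 3968064 ≡ 556 (mod 2239)
1845^16 ≡ 556^2 = 309136 ≡ 154 (mod 2239)
1845^32 ≡ 154^2 = 23716 ≡ 1326 (mod 2239)
1845^64 ≡ 1326^2 = 1758276 ≡ 661 (mod 2239)
1845^103 = 1845^64 · 1845^32 · 1845^4 · 1845^2 · 1845^1 ≡ 661 · 1326 · 1992 · 745 · 1845 (mod 2239).
Accumulate the product:
661 · 1326 = 876486 ≡ 1037
1037 · 1992 = 2065704 ≡ 1346
1346 · 745 = 1002770 ≡ 1937
1937 · 1845 = 3573765 ≡ 321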